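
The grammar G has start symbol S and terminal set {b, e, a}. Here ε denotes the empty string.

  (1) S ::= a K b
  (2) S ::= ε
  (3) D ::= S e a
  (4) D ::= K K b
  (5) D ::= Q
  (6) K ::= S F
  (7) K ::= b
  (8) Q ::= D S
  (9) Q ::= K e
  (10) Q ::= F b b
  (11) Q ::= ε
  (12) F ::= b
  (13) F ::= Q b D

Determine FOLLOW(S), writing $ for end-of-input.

{$, a, b, e}

FIRST(S): from S::=a K b we get {a}; from S::=ε we get {ε}. So FIRST(S) = {ε, a}.
FIRST(D): from D::=S e a we get {a, e}; from D::=K K b we get {a, b, e}; from D::=Q we get {ε, a, b, e}. So FIRST(D) = {ε, a, b, e}.
FIRST(K): from K::=S F we get {a, b, e}; from K::=b we get {b}. So FIRST(K) = {a, b, e}.
FIRST(Q): from Q::=D S we get {ε, a, b, e}; from Q::=K e we get {a, b, e}; from Q::=F b b we get {a, b, e}; from Q::=ε we get {ε}. So FIRST(Q) = {ε, a, b, e}.
FIRST(F): from F::=b we get {b}; from F::=Q b D we get {a, b, e}. So FIRST(F) = {a, b, e}.
FOLLOW(S) includes $ since S is the start symbol.
FOLLOW(K): in S::=a K b, K is followed by b with FIRST {b}; in D::=K K b (occurrence 1), K is followed by K b with FIRST {a, b, e}; in D::=K K b (occurrence 2), K is followed by b with FIRST {b}; in Q::=K e, K is followed by e with FIRST {e}. Thus FOLLOW(K) = {a, b, e}.
FOLLOW(F): in K::=S F, the suffix after F is empty, so FOLLOW(F) ⊇ FOLLOW(K) = {a, b, e}; in Q::=F b b, F is followed by b b with FIRST {b}. Thus FOLLOW(F) = {a, b, e}.
FOLLOW(S): in D::=S e a, S is followed by e a with FIRST {e}; in K::=S F, S is followed by F with FIRST {a, b, e}; in Q::=D S, the suffix after S is empty, so FOLLOW(S) ⊇ FOLLOW(Q) = {a, b, e}. Thus FOLLOW(S) = {$, a, b, e}.
FOLLOW(D): in Q::=D S, D is followed by S with FIRST {ε, a}; in Q::=D S, the suffix after D is nullable, so FOLLOW(D) ⊇ FOLLOW(Q) = {a, b, e}; in F::=Q b D, the suffix after D is empty, so FOLLOW(D) ⊇ FOLLOW(F) = {a, b, e}. Thus FOLLOW(D) = {a, b, e}.
FOLLOW(Q): in D::=Q, the suffix after Q is empty, so FOLLOW(Q) ⊇ FOLLOW(D) = {a, b, e}; in F::=Q b D, Q is followed by b D with FIRST {b}. Thus FOLLOW(Q) = {a, b, e}.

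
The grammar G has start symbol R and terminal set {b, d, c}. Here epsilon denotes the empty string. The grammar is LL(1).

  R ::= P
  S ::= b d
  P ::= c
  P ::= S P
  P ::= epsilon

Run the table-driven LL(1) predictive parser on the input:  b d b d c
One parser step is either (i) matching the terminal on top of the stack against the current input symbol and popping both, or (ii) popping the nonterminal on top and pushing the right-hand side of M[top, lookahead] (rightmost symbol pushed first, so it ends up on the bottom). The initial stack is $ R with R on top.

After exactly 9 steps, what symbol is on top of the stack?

P

     Stack    Input        Action
  1  $ R      b d b d c $  expand R ::= P
  2  $ P      b d b d c $  expand P ::= S P
  3  $ P S    b d b d c $  expand S ::= b d
  4  $ P d b  b d b d c $  match b
  5  $ P d    d b d c $    match d
  6  $ P      b d c $      expand P ::= S P
  7  $ P S    b d c $      expand S ::= b d
  8  $ P d b  b d c $      match b
  9  $ P d    d c $        match d
Stack after step 9: $ P (top = P).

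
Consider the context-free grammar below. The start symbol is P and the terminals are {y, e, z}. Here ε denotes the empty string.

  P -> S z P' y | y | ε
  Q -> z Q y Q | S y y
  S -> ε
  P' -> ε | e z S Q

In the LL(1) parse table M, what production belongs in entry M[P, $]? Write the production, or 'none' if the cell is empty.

P -> ε

FIRST(S) = {ε}
FIRST(P') = {ε, e}
FIRST(P) = {ε, y, z}  (via S z P' y)
FIRST(Q) = {y, z}  (via S y y)
FOLLOW(P) includes $ since P is the start symbol.
FOLLOW(P): P appears on no right-hand side. Thus FOLLOW(P) = {$}.
For P -> S z P' y: FIRST(S z P' y) = {z}, so it goes in M[P, t] for t ∈ {z}.
For P -> y: FIRST(y) = {y}, so it goes in M[P, t] for t ∈ {y}.
For P -> ε: FIRST(ε) = {ε}, so it goes in M[P, t] for t ∈ {}; since ε ∈ FIRST, also for every t ∈ FOLLOW(P) = {$}.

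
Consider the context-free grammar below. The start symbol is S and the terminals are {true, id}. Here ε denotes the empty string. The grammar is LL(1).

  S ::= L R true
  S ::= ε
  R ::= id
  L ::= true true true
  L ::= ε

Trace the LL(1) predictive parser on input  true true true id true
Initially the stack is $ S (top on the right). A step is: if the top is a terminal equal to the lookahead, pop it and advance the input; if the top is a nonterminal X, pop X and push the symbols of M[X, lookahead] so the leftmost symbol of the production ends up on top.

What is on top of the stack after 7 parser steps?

true

     Stack                    Input                     Action
  1  $ S                      true true true id true $  expand S ::= L R true
  2  $ true R L               true true true id true $  expand L ::= true true true
  3  $ true R true true true  true true true id true $  match true
  4  $ true R true true       true true id true $       match true
  5  $ true R true            true id true $            match true
  6  $ true R                 id true $                 expand R ::= id
  7  $ true id                id true $                 match id
Stack after step 7: $ true (top = true).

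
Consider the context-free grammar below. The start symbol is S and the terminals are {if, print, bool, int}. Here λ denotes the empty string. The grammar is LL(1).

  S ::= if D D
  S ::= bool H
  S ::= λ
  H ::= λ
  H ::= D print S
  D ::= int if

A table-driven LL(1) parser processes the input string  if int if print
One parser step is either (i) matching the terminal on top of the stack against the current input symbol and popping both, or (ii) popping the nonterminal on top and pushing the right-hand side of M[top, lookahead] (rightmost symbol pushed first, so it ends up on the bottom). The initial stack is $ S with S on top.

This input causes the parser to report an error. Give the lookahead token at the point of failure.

     Stack       Input              Action
  1  $ S         if int if print $  expand S ::= if D D
  2  $ D D if    if int if print $  match if
  3  $ D D       int if print $     expand D ::= int if
  4  $ D if int  int if print $     match int
  5  $ D if      if print $         match if
  6  $ D         print $            error: M[D, print] is empty

print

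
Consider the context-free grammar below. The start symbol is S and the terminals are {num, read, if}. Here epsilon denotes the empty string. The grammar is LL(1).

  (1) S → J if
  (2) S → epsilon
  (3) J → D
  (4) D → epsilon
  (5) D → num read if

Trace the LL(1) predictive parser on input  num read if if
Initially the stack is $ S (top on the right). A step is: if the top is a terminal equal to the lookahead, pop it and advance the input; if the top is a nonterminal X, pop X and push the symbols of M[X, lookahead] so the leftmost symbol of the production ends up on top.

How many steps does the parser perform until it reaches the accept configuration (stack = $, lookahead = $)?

step 1: stack=$ S  input=num read if if $  — expand S → J if
step 2: stack=$ if J  input=num read if if $  — expand J → D
step 3: stack=$ if D  input=num read if if $  — expand D → num read if
step 4: stack=$ if if read num  input=num read if if $  — match num
step 5: stack=$ if if read  input=read if if $  — match read
step 6: stack=$ if if  input=if if $  — match if
step 7: stack=$ if  input=if $  — match if
Accept reached after 7 steps.

7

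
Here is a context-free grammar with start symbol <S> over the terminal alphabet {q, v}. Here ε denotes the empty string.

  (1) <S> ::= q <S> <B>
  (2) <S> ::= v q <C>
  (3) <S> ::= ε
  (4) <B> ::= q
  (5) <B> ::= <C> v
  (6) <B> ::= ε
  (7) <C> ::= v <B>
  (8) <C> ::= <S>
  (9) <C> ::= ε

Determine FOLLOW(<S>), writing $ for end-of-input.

FIRST(<S>): from <S>::=q <S> <B> we get {q}; from <S>::=v q <C> we get {v}; from <S>::=ε we get {ε}. So FIRST(<S>) = {ε, q, v}.
FIRST(<C>): from <C>::=v <B> we get {v}; from <C>::=<S> we get {ε, q, v}; from <C>::=ε we get {ε}. So FIRST(<C>) = {ε, q, v}.
FIRST(<B>): from <B>::=q we get {q}; from <B>::=<C> v we get {q, v}; from <B>::=ε we get {ε}. So FIRST(<B>) = {ε, q, v}.
FOLLOW(<S>) includes $ since <S> is the start symbol.
FOLLOW(<S>): in <S>::=q <S> <B>, <S> is followed by <B> with FIRST {ε, q, v}; in <S>::=q <S> <B>, the suffix after <S> is nullable (adds nothing new); in <C>::=<S>, the suffix after <S> is empty, so FOLLOW(<S>) ⊇ FOLLOW(<C>) = {$, q, v}. Thus FOLLOW(<S>) = {$, q, v}.
FOLLOW(<C>): in <S>::=v q <C>, the suffix after <C> is empty, so FOLLOW(<C>) ⊇ FOLLOW(<S>) = {$, q, v}; in <B>::=<C> v, <C> is followed by v with FIRST {v}. Thus FOLLOW(<C>) = {$, q, v}.
FOLLOW(<B>): in <S>::=q <S> <B>, the suffix after <B> is empty, so FOLLOW(<B>) ⊇ FOLLOW(<S>) = {$, q, v}; in <C>::=v <B>, the suffix after <B> is empty, so FOLLOW(<B>) ⊇ FOLLOW(<C>) = {$, q, v}. Thus FOLLOW(<B>) = {$, q, v}.

{$, q, v}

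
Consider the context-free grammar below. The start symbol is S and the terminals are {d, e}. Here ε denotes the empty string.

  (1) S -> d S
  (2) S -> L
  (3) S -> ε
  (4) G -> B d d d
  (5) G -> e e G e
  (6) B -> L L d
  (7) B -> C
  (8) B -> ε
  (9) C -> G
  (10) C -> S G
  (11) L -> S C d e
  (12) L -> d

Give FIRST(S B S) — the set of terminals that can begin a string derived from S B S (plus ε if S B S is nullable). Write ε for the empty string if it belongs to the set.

{ε, d, e}

FIRST(S): from S->d S we get {d}; from S->L we get {d, e}; from S->ε we get {ε}. So FIRST(S) = {ε, d, e}.
FIRST(G): from G->B d d d we get {d, e}; from G->e e G e we get {e}. So FIRST(G) = {d, e}.
FIRST(C): from C->G we get {d, e}; from C->S G we get {d, e}. So FIRST(C) = {d, e}.
FIRST(L): from L->S C d e we get {d, e}; from L->d we get {d}. So FIRST(L) = {d, e}.
FIRST(B): from B->L L d we get {d, e}; from B->C we get {d, e}; from B->ε we get {ε}. So FIRST(B) = {ε, d, e}.
FIRST(S B S): take FIRST of each symbol in turn, carrying on past any symbol whose FIRST contains ε; result {ε, d, e}.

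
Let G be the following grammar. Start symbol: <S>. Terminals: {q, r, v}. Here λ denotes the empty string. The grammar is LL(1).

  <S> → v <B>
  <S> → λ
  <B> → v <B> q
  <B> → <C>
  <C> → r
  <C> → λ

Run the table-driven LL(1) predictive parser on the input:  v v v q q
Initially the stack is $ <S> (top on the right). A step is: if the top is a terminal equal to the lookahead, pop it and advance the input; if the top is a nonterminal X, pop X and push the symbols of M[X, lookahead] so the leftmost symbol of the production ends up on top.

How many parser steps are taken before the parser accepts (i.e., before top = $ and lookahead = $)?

10

step 1: stack=$ <S>  input=v v v q q $  — expand <S> → v <B>
step 2: stack=$ <B> v  input=v v v q q $  — match v
step 3: stack=$ <B>  input=v v q q $  — expand <B> → v <B> q
step 4: stack=$ q <B> v  input=v v q q $  — match v
step 5: stack=$ q <B>  input=v q q $  — expand <B> → v <B> q
step 6: stack=$ q q <B> v  input=v q q $  — match v
step 7: stack=$ q q <B>  input=q q $  — expand <B> → <C>
step 8: stack=$ q q <C>  input=q q $  — expand <C> → λ
step 9: stack=$ q q  input=q q $  — match q
step 10: stack=$ q  input=q $  — match q
Accept reached after 10 steps.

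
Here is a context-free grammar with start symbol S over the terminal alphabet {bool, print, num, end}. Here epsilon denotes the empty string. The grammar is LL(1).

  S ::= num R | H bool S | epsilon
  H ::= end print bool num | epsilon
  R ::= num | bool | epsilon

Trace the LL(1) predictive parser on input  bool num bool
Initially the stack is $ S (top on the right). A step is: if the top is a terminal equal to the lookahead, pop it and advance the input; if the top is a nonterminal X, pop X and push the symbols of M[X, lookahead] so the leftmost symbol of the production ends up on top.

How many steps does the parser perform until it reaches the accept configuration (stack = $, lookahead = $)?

7

step 1: stack=$ S  input=bool num bool $  — expand S ::= H bool S
step 2: stack=$ S bool H  input=bool num bool $  — expand H ::= epsilon
step 3: stack=$ S bool  input=bool num bool $  — match bool
step 4: stack=$ S  input=num bool $  — expand S ::= num R
step 5: stack=$ R num  input=num bool $  — match num
step 6: stack=$ R  input=bool $  — expand R ::= bool
step 7: stack=$ bool  input=bool $  — match bool
Accept reached after 7 steps.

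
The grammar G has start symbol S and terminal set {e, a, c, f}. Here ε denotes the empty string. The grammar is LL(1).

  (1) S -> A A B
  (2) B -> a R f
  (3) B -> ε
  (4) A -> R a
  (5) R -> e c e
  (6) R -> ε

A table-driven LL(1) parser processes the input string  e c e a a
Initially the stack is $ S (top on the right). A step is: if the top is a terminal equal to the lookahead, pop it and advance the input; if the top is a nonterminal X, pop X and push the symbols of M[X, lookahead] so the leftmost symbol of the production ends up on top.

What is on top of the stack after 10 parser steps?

B

      Stack          Input        Action
   1  $ S            e c e a a $  expand S -> A A B
   2  $ B A A        e c e a a $  expand A -> R a
   3  $ B A a R      e c e a a $  expand R -> e c e
   4  $ B A a e c e  e c e a a $  match e
   5  $ B A a e c    c e a a $    match c
   6  $ B A a e      e a a $      match e
   7  $ B A a        a a $        match a
   8  $ B A          a $          expand A -> R a
   9  $ B a R        a $          expand R -> ε
  10  $ B a          a $          match a
Stack after step 10: $ B (top = B).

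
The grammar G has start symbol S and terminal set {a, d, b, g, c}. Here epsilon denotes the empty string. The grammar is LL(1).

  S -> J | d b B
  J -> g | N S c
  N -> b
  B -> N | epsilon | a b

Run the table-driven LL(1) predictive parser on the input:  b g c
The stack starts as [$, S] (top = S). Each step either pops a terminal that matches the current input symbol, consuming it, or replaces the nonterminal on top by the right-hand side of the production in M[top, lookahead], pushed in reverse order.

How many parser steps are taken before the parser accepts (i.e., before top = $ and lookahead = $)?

     Stack    Input    Action
  1  $ S      b g c $  expand S -> J
  2  $ J      b g c $  expand J -> N S c
  3  $ c S N  b g c $  expand N -> b
  4  $ c S b  b g c $  match b
  5  $ c S    g c $    expand S -> J
  6  $ c J    g c $    expand J -> g
  7  $ c g    g c $    match g
  8  $ c      c $      match c
Accept reached after 8 steps.

8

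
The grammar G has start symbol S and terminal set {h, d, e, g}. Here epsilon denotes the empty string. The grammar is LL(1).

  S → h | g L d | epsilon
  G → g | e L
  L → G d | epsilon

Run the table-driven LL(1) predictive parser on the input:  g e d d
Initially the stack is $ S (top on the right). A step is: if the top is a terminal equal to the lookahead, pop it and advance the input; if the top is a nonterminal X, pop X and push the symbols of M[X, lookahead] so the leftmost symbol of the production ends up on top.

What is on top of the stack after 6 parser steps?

d

     Stack      Input      Action
  1  $ S        g e d d $  expand S → g L d
  2  $ d L g    g e d d $  match g
  3  $ d L      e d d $    expand L → G d
  4  $ d d G    e d d $    expand G → e L
  5  $ d d L e  e d d $    match e
  6  $ d d L    d d $      expand L → epsilon
Stack after step 6: $ d d (top = d).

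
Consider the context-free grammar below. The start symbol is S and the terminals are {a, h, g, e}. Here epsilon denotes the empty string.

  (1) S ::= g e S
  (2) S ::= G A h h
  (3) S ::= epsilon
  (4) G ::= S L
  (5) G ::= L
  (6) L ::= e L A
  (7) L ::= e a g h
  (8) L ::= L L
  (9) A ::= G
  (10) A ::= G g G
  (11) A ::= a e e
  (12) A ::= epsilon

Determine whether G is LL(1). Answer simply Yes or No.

No

FIRST(S) = {epsilon, e, g}
FIRST(G) = {e, g}
FIRST(L) = {e}
FIRST(A) = {epsilon, a, e, g}
FOLLOW(S) = {$, e}
FOLLOW(G) = {a, e, g, h}
FOLLOW(L) = {a, e, g, h}
FOLLOW(A) = {a, e, g, h}
Cell M[A, a] receives both A ::= a e e and A ::= epsilon — the grammar is not LL(1).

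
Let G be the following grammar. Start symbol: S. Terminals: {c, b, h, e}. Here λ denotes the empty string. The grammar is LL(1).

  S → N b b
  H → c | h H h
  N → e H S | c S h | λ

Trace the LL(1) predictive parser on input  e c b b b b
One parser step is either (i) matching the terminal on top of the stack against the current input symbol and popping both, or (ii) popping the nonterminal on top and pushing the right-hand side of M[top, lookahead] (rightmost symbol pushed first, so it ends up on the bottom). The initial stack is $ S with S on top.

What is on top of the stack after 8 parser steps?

b

     Stack        Input          Action
  1  $ S          e c b b b b $  expand S → N b b
  2  $ b b N      e c b b b b $  expand N → e H S
  3  $ b b S H e  e c b b b b $  match e
  4  $ b b S H    c b b b b $    expand H → c
  5  $ b b S c    c b b b b $    match c
  6  $ b b S      b b b b $      expand S → N b b
  7  $ b b b b N  b b b b $      expand N → λ
  8  $ b b b b    b b b b $      match b
Stack after step 8: $ b b b (top = b).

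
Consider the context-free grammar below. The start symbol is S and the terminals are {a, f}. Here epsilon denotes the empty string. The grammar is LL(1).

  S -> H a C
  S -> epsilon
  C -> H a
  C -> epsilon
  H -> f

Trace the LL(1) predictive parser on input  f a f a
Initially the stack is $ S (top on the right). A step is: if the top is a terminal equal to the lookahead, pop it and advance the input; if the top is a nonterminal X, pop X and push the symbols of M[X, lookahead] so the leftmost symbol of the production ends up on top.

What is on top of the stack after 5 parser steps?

step 1: stack=$ S  input=f a f a $  — expand S -> H a C
step 2: stack=$ C a H  input=f a f a $  — expand H -> f
step 3: stack=$ C a f  input=f a f a $  — match f
step 4: stack=$ C a  input=a f a $  — match a
step 5: stack=$ C  input=f a $  — expand C -> H a
Stack after step 5: $ a H (top = H).

H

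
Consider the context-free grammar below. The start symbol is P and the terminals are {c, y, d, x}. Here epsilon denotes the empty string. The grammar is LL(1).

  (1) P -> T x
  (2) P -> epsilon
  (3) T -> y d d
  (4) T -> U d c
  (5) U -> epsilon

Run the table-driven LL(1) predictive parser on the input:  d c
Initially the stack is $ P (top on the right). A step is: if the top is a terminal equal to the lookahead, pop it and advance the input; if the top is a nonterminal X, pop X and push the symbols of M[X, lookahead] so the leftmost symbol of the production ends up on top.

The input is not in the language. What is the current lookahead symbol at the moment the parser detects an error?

$

step 1: stack=$ P  input=d c $  — expand P -> T x
step 2: stack=$ x T  input=d c $  — expand T -> U d c
step 3: stack=$ x c d U  input=d c $  — expand U -> epsilon
step 4: stack=$ x c d  input=d c $  — match d
step 5: stack=$ x c  input=c $  — match c
step 6: stack=$ x  input=$  — error: top is terminal x but lookahead is $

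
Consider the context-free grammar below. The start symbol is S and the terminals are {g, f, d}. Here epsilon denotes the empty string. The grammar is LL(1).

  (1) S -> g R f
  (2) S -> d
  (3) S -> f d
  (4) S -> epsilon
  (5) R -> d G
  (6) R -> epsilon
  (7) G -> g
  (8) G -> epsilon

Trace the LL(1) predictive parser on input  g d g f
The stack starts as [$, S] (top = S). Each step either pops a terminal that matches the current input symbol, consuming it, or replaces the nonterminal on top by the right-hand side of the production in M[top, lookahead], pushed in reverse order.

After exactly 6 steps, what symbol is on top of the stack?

step 1: stack=$ S  input=g d g f $  — expand S -> g R f
step 2: stack=$ f R g  input=g d g f $  — match g
step 3: stack=$ f R  input=d g f $  — expand R -> d G
step 4: stack=$ f G d  input=d g f $  — match d
step 5: stack=$ f G  input=g f $  — expand G -> g
step 6: stack=$ f g  input=g f $  — match g
Stack after step 6: $ f (top = f).

f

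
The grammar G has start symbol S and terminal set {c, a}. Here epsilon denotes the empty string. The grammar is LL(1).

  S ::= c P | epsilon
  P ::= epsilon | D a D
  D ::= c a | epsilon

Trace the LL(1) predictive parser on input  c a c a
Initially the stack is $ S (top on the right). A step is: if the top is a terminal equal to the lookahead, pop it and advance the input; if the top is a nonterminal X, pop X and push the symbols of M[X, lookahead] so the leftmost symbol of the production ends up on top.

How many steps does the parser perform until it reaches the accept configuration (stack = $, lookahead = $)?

8

     Stack    Input      Action
  1  $ S      c a c a $  expand S ::= c P
  2  $ P c    c a c a $  match c
  3  $ P      a c a $    expand P ::= D a D
  4  $ D a D  a c a $    expand D ::= epsilon
  5  $ D a    a c a $    match a
  6  $ D      c a $      expand D ::= c a
  7  $ a c    c a $      match c
  8  $ a      a $        match a
Accept reached after 8 steps.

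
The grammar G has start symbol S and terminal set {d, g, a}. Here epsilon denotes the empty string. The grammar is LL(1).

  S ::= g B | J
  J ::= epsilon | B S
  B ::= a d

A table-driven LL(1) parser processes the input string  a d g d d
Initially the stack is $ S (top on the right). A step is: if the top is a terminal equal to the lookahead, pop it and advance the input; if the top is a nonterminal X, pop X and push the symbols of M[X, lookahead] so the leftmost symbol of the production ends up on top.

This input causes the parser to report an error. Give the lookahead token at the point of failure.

     Stack    Input        Action
  1  $ S      a d g d d $  expand S ::= J
  2  $ J      a d g d d $  expand J ::= B S
  3  $ S B    a d g d d $  expand B ::= a d
  4  $ S d a  a d g d d $  match a
  5  $ S d    d g d d $    match d
  6  $ S      g d d $      expand S ::= g B
  7  $ B g    g d d $      match g
  8  $ B      d d $        error: M[B, d] is empty

d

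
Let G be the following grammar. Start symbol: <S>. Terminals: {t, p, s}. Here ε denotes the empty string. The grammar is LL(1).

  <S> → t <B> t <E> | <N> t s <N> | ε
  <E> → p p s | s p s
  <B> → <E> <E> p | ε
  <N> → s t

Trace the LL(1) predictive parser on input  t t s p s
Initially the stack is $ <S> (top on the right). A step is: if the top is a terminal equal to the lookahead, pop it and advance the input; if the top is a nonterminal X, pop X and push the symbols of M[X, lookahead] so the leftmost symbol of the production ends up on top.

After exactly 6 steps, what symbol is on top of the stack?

p

     Stack          Input        Action
  1  $ <S>          t t s p s $  expand <S> → t <B> t <E>
  2  $ <E> t <B> t  t t s p s $  match t
  3  $ <E> t <B>    t s p s $    expand <B> → ε
  4  $ <E> t        t s p s $    match t
  5  $ <E>          s p s $      expand <E> → s p s
  6  $ s p s        s p s $      match s
Stack after step 6: $ s p (top = p).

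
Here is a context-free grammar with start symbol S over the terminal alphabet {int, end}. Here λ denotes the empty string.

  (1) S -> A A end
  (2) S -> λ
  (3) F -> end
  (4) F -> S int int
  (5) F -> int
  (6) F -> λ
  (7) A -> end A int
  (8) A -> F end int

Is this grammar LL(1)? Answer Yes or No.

FIRST(S) = {λ, end, int}
FIRST(F) = {λ, end, int}
FIRST(A) = {end, int}
FOLLOW(S) = {$, int}
FOLLOW(F) = {end}
FOLLOW(A) = {end, int}
Cell M[A, end] receives both A -> end A int and A -> F end int — the grammar is not LL(1).

No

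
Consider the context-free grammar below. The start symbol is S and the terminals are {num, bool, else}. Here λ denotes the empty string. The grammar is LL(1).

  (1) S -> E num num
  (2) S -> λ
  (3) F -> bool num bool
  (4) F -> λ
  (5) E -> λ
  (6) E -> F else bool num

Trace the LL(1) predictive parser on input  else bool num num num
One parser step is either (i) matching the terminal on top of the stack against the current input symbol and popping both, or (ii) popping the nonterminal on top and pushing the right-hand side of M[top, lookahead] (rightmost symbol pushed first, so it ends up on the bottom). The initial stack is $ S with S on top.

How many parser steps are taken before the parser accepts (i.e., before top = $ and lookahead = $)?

     Stack                      Input                    Action
  1  $ S                        else bool num num num $  expand S -> E num num
  2  $ num num E                else bool num num num $  expand E -> F else bool num
  3  $ num num num bool else F  else bool num num num $  expand F -> λ
  4  $ num num num bool else    else bool num num num $  match else
  5  $ num num num bool         bool num num num $       match bool
  6  $ num num num              num num num $            match num
  7  $ num num                  num num $                match num
  8  $ num                      num $                    match num
Accept reached after 8 steps.

8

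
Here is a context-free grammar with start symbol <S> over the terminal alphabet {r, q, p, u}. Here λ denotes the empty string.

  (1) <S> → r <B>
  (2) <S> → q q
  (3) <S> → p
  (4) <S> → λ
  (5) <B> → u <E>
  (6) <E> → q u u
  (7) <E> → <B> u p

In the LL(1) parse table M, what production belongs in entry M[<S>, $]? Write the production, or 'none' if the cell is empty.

FIRST(<S>) = {λ, p, q, r}
FIRST(<B>) = {u}
FIRST(<E>) = {q, u}  (via <B> u p)
FOLLOW(<S>) includes $ since <S> is the start symbol.
FOLLOW(<S>): <S> appears on no right-hand side. Thus FOLLOW(<S>) = {$}.
For <S> → r <B>: FIRST(r <B>) = {r}, so it goes in M[<S>, t] for t ∈ {r}.
For <S> → q q: FIRST(q q) = {q}, so it goes in M[<S>, t] for t ∈ {q}.
For <S> → p: FIRST(p) = {p}, so it goes in M[<S>, t] for t ∈ {p}.
For <S> → λ: FIRST(λ) = {λ}, so it goes in M[<S>, t] for t ∈ {}; since λ ∈ FIRST, also for every t ∈ FOLLOW(<S>) = {$}.

<S> → λ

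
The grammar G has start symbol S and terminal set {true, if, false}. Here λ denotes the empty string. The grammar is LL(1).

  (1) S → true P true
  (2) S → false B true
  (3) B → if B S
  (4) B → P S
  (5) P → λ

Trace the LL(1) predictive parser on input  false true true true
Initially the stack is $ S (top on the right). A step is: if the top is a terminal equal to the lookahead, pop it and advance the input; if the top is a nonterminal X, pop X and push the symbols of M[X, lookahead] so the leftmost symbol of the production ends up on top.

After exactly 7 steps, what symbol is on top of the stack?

     Stack               Input                   Action
  1  $ S                 false true true true $  expand S → false B true
  2  $ true B false      false true true true $  match false
  3  $ true B            true true true $        expand B → P S
  4  $ true S P          true true true $        expand P → λ
  5  $ true S            true true true $        expand S → true P true
  6  $ true true P true  true true true $        match true
  7  $ true true P       true true $             expand P → λ
Stack after step 7: $ true true (top = true).

true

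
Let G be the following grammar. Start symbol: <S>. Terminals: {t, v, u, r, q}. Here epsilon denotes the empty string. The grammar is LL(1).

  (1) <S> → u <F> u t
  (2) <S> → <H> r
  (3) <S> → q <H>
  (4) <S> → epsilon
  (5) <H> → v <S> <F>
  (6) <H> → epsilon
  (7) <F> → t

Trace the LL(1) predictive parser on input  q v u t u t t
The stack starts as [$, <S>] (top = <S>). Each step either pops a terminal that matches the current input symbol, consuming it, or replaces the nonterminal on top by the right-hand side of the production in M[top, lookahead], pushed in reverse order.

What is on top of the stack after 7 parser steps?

     Stack            Input            Action
  1  $ <S>            q v u t u t t $  expand <S> → q <H>
  2  $ <H> q          q v u t u t t $  match q
  3  $ <H>            v u t u t t $    expand <H> → v <S> <F>
  4  $ <F> <S> v      v u t u t t $    match v
  5  $ <F> <S>        u t u t t $      expand <S> → u <F> u t
  6  $ <F> t u <F> u  u t u t t $      match u
  7  $ <F> t u <F>    t u t t $        expand <F> → t
Stack after step 7: $ <F> t u t (top = t).

t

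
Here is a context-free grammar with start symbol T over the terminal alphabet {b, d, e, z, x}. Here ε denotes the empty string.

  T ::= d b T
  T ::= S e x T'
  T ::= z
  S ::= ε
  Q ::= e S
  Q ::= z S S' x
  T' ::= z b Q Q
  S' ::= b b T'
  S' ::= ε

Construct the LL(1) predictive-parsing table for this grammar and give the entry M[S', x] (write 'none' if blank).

S' ::= ε

FIRST(S) = {ε}
FIRST(Q) = {e, z}
FIRST(T') = {z}
FIRST(S') = {ε, b}
FIRST(T) = {d, e, z}  (via S e x T')
FOLLOW(T) includes $ since T is the start symbol.
FOLLOW(S'): in Q::=z S S' x, S' is followed by x with FIRST {x}. Thus FOLLOW(S') = {x}.
For S' ::= b b T': FIRST(b b T') = {b}, so it goes in M[S', t] for t ∈ {b}.
For S' ::= ε: FIRST(ε) = {ε}, so it goes in M[S', t] for t ∈ {}; since ε ∈ FIRST, also for every t ∈ FOLLOW(S') = {x}.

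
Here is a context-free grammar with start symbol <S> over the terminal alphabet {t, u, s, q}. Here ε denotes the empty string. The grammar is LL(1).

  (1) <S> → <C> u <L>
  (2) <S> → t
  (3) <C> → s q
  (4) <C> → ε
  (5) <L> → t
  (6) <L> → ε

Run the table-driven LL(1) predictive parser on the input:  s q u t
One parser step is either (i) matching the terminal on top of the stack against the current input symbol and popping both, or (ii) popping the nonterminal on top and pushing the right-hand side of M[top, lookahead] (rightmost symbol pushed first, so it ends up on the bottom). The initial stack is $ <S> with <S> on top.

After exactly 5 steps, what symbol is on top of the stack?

<L>

     Stack        Input      Action
  1  $ <S>        s q u t $  expand <S> → <C> u <L>
  2  $ <L> u <C>  s q u t $  expand <C> → s q
  3  $ <L> u q s  s q u t $  match s
  4  $ <L> u q    q u t $    match q
  5  $ <L> u      u t $      match u
Stack after step 5: $ <L> (top = <L>).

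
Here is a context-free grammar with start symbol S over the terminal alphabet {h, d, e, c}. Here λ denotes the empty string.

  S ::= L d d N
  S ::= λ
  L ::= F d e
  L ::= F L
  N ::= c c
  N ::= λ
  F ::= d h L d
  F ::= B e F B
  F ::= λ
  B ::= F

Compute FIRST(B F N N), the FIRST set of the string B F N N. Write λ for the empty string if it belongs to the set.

{λ, c, d, e}

FIRST(N) = {λ, c}
FIRST(S) = {λ, d, e}  (via L d d N)
FIRST(L) = {d, e}  (via F d e, F L)
FIRST(F) = {λ, d, e}  (via B e F B)
FIRST(B) = {λ, d, e}  (via F)
FIRST(B F N N): take FIRST of each symbol in turn, carrying on past any symbol whose FIRST contains λ; result {λ, c, d, e}.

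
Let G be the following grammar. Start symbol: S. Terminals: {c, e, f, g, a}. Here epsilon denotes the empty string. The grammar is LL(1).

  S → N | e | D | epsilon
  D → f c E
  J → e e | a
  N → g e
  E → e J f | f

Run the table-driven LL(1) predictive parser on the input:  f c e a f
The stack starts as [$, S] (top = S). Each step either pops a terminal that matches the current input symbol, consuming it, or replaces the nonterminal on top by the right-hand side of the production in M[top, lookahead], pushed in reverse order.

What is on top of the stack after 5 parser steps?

e

     Stack    Input        Action
  1  $ S      f c e a f $  expand S → D
  2  $ D      f c e a f $  expand D → f c E
  3  $ E c f  f c e a f $  match f
  4  $ E c    c e a f $    match c
  5  $ E      e a f $      expand E → e J f
Stack after step 5: $ f J e (top = e).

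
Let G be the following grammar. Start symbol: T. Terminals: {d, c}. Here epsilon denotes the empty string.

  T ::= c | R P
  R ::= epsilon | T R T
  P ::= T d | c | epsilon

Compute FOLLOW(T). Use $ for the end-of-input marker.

{$, c, d}

FIRST(T) = {epsilon, c, d}  (via R P)
FIRST(R) = {epsilon, c, d}  (via T R T)
FIRST(P) = {epsilon, c, d}  (via T d)
FOLLOW(T) includes $ since T is the start symbol.
FOLLOW(T): in R::=T R T (occurrence 1), T is followed by R T with FIRST {epsilon, c, d}; in R::=T R T (occurrence 1), the suffix after T is nullable, so FOLLOW(T) ⊇ FOLLOW(R) = {$, c, d}; in R::=T R T (occurrence 2), the suffix after T is empty, so FOLLOW(T) ⊇ FOLLOW(R) = {$, c, d}; in P::=T d, T is followed by d with FIRST {d}. Thus FOLLOW(T) = {$, c, d}.
FOLLOW(R): in T::=R P, R is followed by P with FIRST {epsilon, c, d}; in T::=R P, the suffix after R is nullable, so FOLLOW(R) ⊇ FOLLOW(T) = {$, c, d}; in R::=T R T, R is followed by T with FIRST {epsilon, c, d}; in R::=T R T, the suffix after R is nullable (adds nothing new). Thus FOLLOW(R) = {$, c, d}.
FOLLOW(P): in T::=R P, the suffix after P is empty, so FOLLOW(P) ⊇ FOLLOW(T) = {$, c, d}. Thus FOLLOW(P) = {$, c, d}.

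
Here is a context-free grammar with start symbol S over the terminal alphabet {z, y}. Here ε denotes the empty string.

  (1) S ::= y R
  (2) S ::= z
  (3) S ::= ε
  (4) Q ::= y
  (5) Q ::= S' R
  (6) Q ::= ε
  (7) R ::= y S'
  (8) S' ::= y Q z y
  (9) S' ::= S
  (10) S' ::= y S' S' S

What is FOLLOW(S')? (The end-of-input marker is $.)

FIRST(S): from S::=y R we get {y}; from S::=z we get {z}; from S::=ε we get {ε}. So FIRST(S) = {ε, y, z}.
FIRST(R): from R::=y S' we get {y}. So FIRST(R) = {y}.
FIRST(S'): from S'::=y Q z y we get {y}; from S'::=S we get {ε, y, z}; from S'::=y S' S' S we get {y}. So FIRST(S') = {ε, y, z}.
FIRST(Q): from Q::=y we get {y}; from Q::=S' R we get {y, z}; from Q::=ε we get {ε}. So FIRST(Q) = {ε, y, z}.
FOLLOW(S) includes $ since S is the start symbol.
FOLLOW(Q): in S'::=y Q z y, Q is followed by z y with FIRST {z}. Thus FOLLOW(Q) = {z}.
FOLLOW(S): in S'::=S, the suffix after S is empty, so FOLLOW(S) ⊇ FOLLOW(S') = {$, y, z}; in S'::=y S' S' S, the suffix after S is empty, so FOLLOW(S) ⊇ FOLLOW(S') = {$, y, z}. Thus FOLLOW(S) = {$, y, z}.
FOLLOW(R): in S::=y R, the suffix after R is empty, so FOLLOW(R) ⊇ FOLLOW(S) = {$, y, z}; in Q::=S' R, the suffix after R is empty, so FOLLOW(R) ⊇ FOLLOW(Q) = {z}. Thus FOLLOW(R) = {$, y, z}.
FOLLOW(S'): in Q::=S' R, S' is followed by R with FIRST {y}; in R::=y S', the suffix after S' is empty, so FOLLOW(S') ⊇ FOLLOW(R) = {$, y, z}; in S'::=y S' S' S (occurrence 1), S' is followed by S' S with FIRST {ε, y, z}; in S'::=y S' S' S (occurrence 1), the suffix after S' is nullable (adds nothing new); in S'::=y S' S' S (occurrence 2), S' is followed by S with FIRST {ε, y, z}; in S'::=y S' S' S (occurrence 2), the suffix after S' is nullable (adds nothing new). Thus FOLLOW(S') = {$, y, z}.

{$, y, z}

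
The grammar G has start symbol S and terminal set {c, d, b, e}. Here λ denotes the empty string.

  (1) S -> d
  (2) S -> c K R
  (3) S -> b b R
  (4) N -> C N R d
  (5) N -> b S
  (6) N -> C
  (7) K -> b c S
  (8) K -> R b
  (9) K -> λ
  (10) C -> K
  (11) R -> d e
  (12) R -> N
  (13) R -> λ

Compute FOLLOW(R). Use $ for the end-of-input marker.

FIRST(S): from S->d we get {d}; from S->c K R we get {c}; from S->b b R we get {b}. So FIRST(S) = {b, c, d}.
FIRST(N): from N->C N R d we get {b, d}; from N->b S we get {b}; from N->C we get {λ, b, d}. So FIRST(N) = {λ, b, d}.
FIRST(R): from R->d e we get {d}; from R->N we get {λ, b, d}; from R->λ we get {λ}. So FIRST(R) = {λ, b, d}.
FIRST(K): from K->b c S we get {b}; from K->R b we get {b, d}; from K->λ we get {λ}. So FIRST(K) = {λ, b, d}.
FIRST(C): from C->K we get {λ, b, d}. So FIRST(C) = {λ, b, d}.
FOLLOW(S) includes $ since S is the start symbol.
FOLLOW(S): in N->b S, the suffix after S is empty, so FOLLOW(S) ⊇ FOLLOW(N) = {$, b, d}; in K->b c S, the suffix after S is empty, so FOLLOW(S) ⊇ FOLLOW(K) = {$, b, d}. Thus FOLLOW(S) = {$, b, d}.
FOLLOW(R): in S->c K R, the suffix after R is empty, so FOLLOW(R) ⊇ FOLLOW(S) = {$, b, d}; in S->b b R, the suffix after R is empty, so FOLLOW(R) ⊇ FOLLOW(S) = {$, b, d}; in N->C N R d, R is followed by d with FIRST {d}; in K->R b, R is followed by b with FIRST {b}. Thus FOLLOW(R) = {$, b, d}.
FOLLOW(N): in N->C N R d, N is followed by R d with FIRST {b, d}; in R->N, the suffix after N is empty, so FOLLOW(N) ⊇ FOLLOW(R) = {$, b, d}. Thus FOLLOW(N) = {$, b, d}.
FOLLOW(C): in N->C N R d, C is followed by N R d with FIRST {b, d}; in N->C, the suffix after C is empty, so FOLLOW(C) ⊇ FOLLOW(N) = {$, b, d}. Thus FOLLOW(C) = {$, b, d}.
FOLLOW(K): in S->c K R, K is followed by R with FIRST {λ, b, d}; in S->c K R, the suffix after K is nullable, so FOLLOW(K) ⊇ FOLLOW(S) = {$, b, d}; in C->K, the suffix after K is empty, so FOLLOW(K) ⊇ FOLLOW(C) = {$, b, d}. Thus FOLLOW(K) = {$, b, d}.

{$, b, d}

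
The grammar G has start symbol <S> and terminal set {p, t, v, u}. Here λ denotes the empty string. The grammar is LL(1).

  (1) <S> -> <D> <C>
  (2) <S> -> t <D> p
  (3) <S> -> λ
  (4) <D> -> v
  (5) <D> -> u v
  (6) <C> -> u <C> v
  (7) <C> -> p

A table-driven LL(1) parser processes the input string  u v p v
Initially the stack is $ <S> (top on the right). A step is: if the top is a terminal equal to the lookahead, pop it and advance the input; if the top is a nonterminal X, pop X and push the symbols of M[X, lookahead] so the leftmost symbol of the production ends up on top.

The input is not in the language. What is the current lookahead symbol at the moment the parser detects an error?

step 1: stack=$ <S>  input=u v p v $  — expand <S> -> <D> <C>
step 2: stack=$ <C> <D>  input=u v p v $  — expand <D> -> u v
step 3: stack=$ <C> v u  input=u v p v $  — match u
step 4: stack=$ <C> v  input=v p v $  — match v
step 5: stack=$ <C>  input=p v $  — expand <C> -> p
step 6: stack=$ p  input=p v $  — match p
step 7: stack=$  input=v $  — error: stack empty but input remains

v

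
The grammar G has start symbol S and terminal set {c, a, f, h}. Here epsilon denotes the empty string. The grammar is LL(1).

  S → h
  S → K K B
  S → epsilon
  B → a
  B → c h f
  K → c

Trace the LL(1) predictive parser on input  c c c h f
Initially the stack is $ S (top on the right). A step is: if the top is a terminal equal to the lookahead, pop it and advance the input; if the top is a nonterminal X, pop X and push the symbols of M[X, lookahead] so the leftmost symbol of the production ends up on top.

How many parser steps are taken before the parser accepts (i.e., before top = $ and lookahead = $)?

step 1: stack=$ S  input=c c c h f $  — expand S → K K B
step 2: stack=$ B K K  input=c c c h f $  — expand K → c
step 3: stack=$ B K c  input=c c c h f $  — match c
step 4: stack=$ B K  input=c c h f $  — expand K → c
step 5: stack=$ B c  input=c c h f $  — match c
step 6: stack=$ B  input=c h f $  — expand B → c h f
step 7: stack=$ f h c  input=c h f $  — match c
step 8: stack=$ f h  input=h f $  — match h
step 9: stack=$ f  input=f $  — match f
Accept reached after 9 steps.

9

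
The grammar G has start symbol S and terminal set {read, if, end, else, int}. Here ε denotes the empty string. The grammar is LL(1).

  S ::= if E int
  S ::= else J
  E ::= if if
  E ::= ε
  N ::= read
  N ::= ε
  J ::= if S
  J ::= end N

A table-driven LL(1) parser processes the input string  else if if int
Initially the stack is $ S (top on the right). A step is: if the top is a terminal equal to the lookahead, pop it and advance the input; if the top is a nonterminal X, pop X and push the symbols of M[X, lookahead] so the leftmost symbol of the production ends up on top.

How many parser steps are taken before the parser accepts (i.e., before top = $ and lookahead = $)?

     Stack       Input             Action
  1  $ S         else if if int $  expand S ::= else J
  2  $ J else    else if if int $  match else
  3  $ J         if if int $       expand J ::= if S
  4  $ S if      if if int $       match if
  5  $ S         if int $          expand S ::= if E int
  6  $ int E if  if int $          match if
  7  $ int E     int $             expand E ::= ε
  8  $ int       int $             match int
Accept reached after 8 steps.

8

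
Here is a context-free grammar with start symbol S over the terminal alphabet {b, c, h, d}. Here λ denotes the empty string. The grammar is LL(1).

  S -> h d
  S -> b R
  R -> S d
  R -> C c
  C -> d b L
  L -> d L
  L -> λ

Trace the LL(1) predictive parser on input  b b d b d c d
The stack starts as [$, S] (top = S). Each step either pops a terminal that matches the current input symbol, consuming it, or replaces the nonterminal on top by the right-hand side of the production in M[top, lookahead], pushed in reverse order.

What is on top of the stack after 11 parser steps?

      Stack        Input            Action
   1  $ S          b b d b d c d $  expand S -> b R
   2  $ R b        b b d b d c d $  match b
   3  $ R          b d b d c d $    expand R -> S d
   4  $ d S        b d b d c d $    expand S -> b R
   5  $ d R b      b d b d c d $    match b
   6  $ d R        d b d c d $      expand R -> C c
   7  $ d c C      d b d c d $      expand C -> d b L
   8  $ d c L b d  d b d c d $      match d
   9  $ d c L b    b d c d $        match b
  10  $ d c L      d c d $          expand L -> d L
  11  $ d c L d    d c d $          match d
Stack after step 11: $ d c L (top = L).

L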